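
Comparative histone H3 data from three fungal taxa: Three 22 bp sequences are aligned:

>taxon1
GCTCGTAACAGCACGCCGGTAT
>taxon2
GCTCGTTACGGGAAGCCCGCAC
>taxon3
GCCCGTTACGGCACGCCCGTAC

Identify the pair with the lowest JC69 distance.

taxon1–taxon2: 7/22 differ, p = 0.318, d = 0.414.
taxon1–taxon3: 5/22 differ, p = 0.227, d = 0.271.
taxon2–taxon3: 4/22 differ, p = 0.182, d = 0.208.
The smallest distance is between taxon2 and taxon3.

taxon2 and taxon3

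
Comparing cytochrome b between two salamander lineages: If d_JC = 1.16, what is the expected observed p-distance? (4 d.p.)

0.5903

p = (3/4)(1 − e^(−4d/3)) = 0.75 × (1 − e^(-1.546667)) = 0.75 × (1 − 0.212957) = 0.590282.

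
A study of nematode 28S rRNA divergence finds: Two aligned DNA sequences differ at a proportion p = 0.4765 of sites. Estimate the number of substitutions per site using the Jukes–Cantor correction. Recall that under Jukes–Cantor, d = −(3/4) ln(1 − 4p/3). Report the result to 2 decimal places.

0.76

d = −(3/4) ln(1 − 4p/3) = −0.75 ln(1 − 0.635333) = −0.75 ln(0.364667)
  = −0.75 × (-1.008771) = 0.756578 substitutions/site.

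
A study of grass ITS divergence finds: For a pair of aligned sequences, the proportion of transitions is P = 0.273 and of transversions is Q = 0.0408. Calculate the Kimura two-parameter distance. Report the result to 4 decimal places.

0.4632

Under the Kimura two-parameter model, d = −½ ln(1 − 2P − Q) − ¼ ln(1 − 2Q).
1 − 2P − Q = 0.4132, giving −½ ln(0.4132) = 0.441912.
1 − 2Q = 0.9184, giving −¼ ln(0.9184) = 0.021281.
d = 0.441912 + 0.021281 = 0.463193.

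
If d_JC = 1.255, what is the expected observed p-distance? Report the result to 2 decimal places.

0.61

p = (3/4)(1 − e^(−4d/3)) = 0.75 × (1 − e^(-1.673333)) = 0.75 × (1 − 0.187621) = 0.609284.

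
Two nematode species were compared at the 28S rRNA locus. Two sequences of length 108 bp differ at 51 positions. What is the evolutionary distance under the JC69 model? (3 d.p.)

0.745

p = 51/108 ≈ 0.472222.
d = −(3/4) ln(1 − 4p/3) = −0.75 ln(1 − 0.629629) = −0.75 ln(0.370371)
  = −0.75 × (-0.993250) = 0.744938 substitutions/site.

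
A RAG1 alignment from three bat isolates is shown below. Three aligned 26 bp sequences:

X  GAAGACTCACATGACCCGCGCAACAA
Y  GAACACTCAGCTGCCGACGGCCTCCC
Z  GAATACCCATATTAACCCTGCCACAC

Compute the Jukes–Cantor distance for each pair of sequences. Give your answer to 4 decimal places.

X–Y: 12/26 sites differ → p ≈ 0.461538, d = −0.75 ln(1 − 0.615384) = 0.716632 ≈ 0.7166.
X–Z: 9/26 sites differ → p ≈ 0.346154, d = −0.75 ln(1 − 0.461539) = 0.464280 ≈ 0.4643.
Y–Z: 12/26 sites differ → p ≈ 0.461538, d = −0.75 ln(1 − 0.615384) = 0.716632 ≈ 0.7166.

d(X,Y) = 0.7166, d(X,Z) = 0.4643, d(Y,Z) = 0.7166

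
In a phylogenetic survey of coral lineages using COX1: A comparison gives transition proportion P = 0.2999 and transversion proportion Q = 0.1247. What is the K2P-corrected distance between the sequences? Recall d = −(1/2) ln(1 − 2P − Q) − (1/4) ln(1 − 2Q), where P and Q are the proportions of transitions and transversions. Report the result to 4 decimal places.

Under the Kimura two-parameter model, d = −½ ln(1 − 2P − Q) − ¼ ln(1 − 2Q).
1 − 2P − Q = 0.2755, giving −½ ln(0.2755) = 0.644584.
1 − 2Q = 0.7506, giving −¼ ln(0.7506) = 0.071721.
d = 0.644584 + 0.071721 = 0.716305.

0.7163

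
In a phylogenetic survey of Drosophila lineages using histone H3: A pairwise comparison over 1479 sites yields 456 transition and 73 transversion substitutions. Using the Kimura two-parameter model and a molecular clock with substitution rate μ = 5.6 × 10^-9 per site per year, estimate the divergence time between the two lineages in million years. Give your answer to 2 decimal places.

51.27

P = 456/1479 ≈ 0.308316 and Q = 73/1479 ≈ 0.049358.
Under the Kimura two-parameter model, d = −½ ln(1 − 2P − Q) − ¼ ln(1 − 2Q).
1 − 2P − Q = 0.33401, giving −½ ln(0.33401) = 0.548292.
1 − 2Q = 0.901284, giving −¼ ln(0.901284) = 0.025984.
d = 0.548292 + 0.025984 = 0.574276.
Under a molecular clock d = 2μt, so t = d/(2μ) = 0.574276 / (2 × 5.6 × 10^-9) = 51.27 million years.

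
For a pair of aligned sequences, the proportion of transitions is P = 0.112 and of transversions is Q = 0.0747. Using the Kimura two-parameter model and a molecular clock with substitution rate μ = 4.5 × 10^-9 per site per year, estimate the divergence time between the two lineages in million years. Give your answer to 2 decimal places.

24.21

Under the Kimura two-parameter model, d = −½ ln(1 − 2P − Q) − ¼ ln(1 − 2Q).
1 − 2P − Q = 0.7013, giving −½ ln(0.7013) = 0.177410.
1 − 2Q = 0.8506, giving −¼ ln(0.8506) = 0.040453.
d = 0.177410 + 0.040453 = 0.217863.
Under a molecular clock d = 2μt, so t = d/(2μ) = 0.217863 / (2 × 4.5 × 10^-9) = 24.21 million years.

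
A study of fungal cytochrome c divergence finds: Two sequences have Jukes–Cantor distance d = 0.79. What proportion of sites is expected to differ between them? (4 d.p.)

0.4884

p = (3/4)(1 − e^(−4d/3)) = 0.75 × (1 − e^(-1.053333)) = 0.75 × (1 − 0.348773) = 0.488420.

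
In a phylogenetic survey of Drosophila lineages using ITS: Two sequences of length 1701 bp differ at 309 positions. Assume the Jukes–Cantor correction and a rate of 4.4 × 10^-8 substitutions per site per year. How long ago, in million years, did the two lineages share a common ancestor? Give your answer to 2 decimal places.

p = 309/1701 ≈ 0.181658.
d = −(3/4) ln(1 − 4p/3) = −0.75 ln(1 − 0.242211) = −0.75 ln(0.757789)
  = −0.75 × (-0.277350) = 0.208013 substitutions/site.
Under a molecular clock d = 2μt, so t = d/(2μ) = 0.208013 / (2 × 4.4 × 10^-8) = 2.36 million years.

2.36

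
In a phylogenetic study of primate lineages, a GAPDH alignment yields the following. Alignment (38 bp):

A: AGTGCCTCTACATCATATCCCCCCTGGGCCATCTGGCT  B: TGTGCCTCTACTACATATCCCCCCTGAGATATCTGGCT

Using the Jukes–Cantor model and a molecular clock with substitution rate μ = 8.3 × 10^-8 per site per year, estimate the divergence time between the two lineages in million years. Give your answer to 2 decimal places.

1.07

The sequences differ at 6 of 38 sites (1, 12, 13, 27, 29, 30), so p = 6/38 ≈ 0.157895.
d = −(3/4) ln(1 − 4p/3) = −0.75 ln(1 − 0.210527) = −0.75 ln(0.789473)
  = −0.75 × (-0.236390) = 0.177293 substitutions/site.
Under a molecular clock d = 2μt, so t = d/(2μ) = 0.177293 / (2 × 8.3 × 10^-8) = 1.07 million years.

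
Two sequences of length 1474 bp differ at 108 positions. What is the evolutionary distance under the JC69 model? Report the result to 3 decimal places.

0.077

p = 108/1474 ≈ 0.07327.
d = −(3/4) ln(1 − 4p/3) = −0.75 ln(1 − 0.097693) = −0.75 ln(0.902307)
  = −0.75 × (-0.102800) = 0.077100 substitutions/site.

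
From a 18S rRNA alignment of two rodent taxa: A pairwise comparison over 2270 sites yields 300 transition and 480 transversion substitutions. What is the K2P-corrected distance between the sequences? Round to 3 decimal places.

0.460

P = 300/2270 ≈ 0.132159 and Q = 480/2270 ≈ 0.211454.
Under the Kimura two-parameter model, d = −½ ln(1 − 2P − Q) − ¼ ln(1 − 2Q).
1 − 2P − Q = 0.524228, giving −½ ln(0.524228) = 0.322914.
1 − 2Q = 0.577092, giving −¼ ln(0.577092) = 0.137438.
d = 0.322914 + 0.137438 = 0.460352.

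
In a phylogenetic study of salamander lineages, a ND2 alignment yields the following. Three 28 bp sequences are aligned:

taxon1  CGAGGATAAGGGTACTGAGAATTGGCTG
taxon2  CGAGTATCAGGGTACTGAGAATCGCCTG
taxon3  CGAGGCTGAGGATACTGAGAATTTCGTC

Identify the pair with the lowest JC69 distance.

taxon1 and taxon2

taxon1–taxon2: 4/28 differ, p = 0.143, d = 0.158.
taxon1–taxon3: 7/28 differ, p = 0.250, d = 0.304.
taxon2–taxon3: 8/28 differ, p = 0.286, d = 0.360.
The smallest distance is between taxon1 and taxon2.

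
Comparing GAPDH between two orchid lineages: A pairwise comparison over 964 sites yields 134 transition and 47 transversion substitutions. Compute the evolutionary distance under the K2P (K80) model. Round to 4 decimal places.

P = 134/964 ≈ 0.139004 and Q = 47/964 ≈ 0.048755.
Under the Kimura two-parameter model, d = −½ ln(1 − 2P − Q) − ¼ ln(1 − 2Q).
1 − 2P − Q = 0.673237, giving −½ ln(0.673237) = 0.197829.
1 − 2Q = 0.90249, giving −¼ ln(0.90249) = 0.025649.
d = 0.197829 + 0.025649 = 0.223478.

0.2235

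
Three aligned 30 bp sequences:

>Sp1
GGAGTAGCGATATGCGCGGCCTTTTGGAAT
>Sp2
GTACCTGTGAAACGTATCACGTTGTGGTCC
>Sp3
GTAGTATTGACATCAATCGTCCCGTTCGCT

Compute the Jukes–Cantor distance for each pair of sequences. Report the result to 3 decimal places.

d(Sp1,Sp2) = 1.057, d(Sp1,Sp3) = 1.057, d(Sp2,Sp3) = 1.057

Sp1–Sp2: 17/30 sites differ → p ≈ 0.566667, d = −0.75 ln(1 − 0.755556) = 1.056577 ≈ 1.057.
Sp1–Sp3: 17/30 sites differ → p ≈ 0.566667, d = −0.75 ln(1 − 0.755556) = 1.056577 ≈ 1.057.
Sp2–Sp3: 17/30 sites differ → p ≈ 0.566667, d = −0.75 ln(1 − 0.755556) = 1.056577 ≈ 1.057.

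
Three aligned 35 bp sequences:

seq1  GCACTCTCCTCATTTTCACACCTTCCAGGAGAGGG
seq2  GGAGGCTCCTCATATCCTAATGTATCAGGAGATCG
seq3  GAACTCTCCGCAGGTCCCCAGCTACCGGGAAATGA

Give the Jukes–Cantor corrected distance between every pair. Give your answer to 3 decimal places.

seq1–seq2: 13/35 sites differ → p ≈ 0.371429, d = −0.75 ln(1 − 0.495239) = 0.512753 ≈ 0.513.
seq1–seq3: 12/35 sites differ → p ≈ 0.342857, d = −0.75 ln(1 − 0.457143) = 0.458182 ≈ 0.458.
seq2–seq3: 15/35 sites differ → p ≈ 0.428571, d = −0.75 ln(1 − 0.571428) = 0.635472 ≈ 0.635.

d(seq1,seq2) = 0.513, d(seq1,seq3) = 0.458, d(seq2,seq3) = 0.635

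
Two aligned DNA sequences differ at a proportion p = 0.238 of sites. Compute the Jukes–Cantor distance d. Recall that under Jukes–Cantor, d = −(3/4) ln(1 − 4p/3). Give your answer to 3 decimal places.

d = −(3/4) ln(1 − 4p/3) = −0.75 ln(1 − 0.317333) = −0.75 ln(0.682667)
  = −0.75 × (-0.381748) = 0.286311 substitutions/site.

0.286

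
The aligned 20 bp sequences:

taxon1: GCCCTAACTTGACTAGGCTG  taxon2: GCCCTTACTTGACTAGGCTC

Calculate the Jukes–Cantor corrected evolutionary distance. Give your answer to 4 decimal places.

The sequences differ at 2 of 20 sites (6, 20), so p = 2/20 = 0.1.
d = −(3/4) ln(1 − 4p/3) = −0.75 ln(1 − 0.133333) = −0.75 ln(0.866667)
  = −0.75 × (-0.143100) = 0.107325 substitutions/site.

0.1073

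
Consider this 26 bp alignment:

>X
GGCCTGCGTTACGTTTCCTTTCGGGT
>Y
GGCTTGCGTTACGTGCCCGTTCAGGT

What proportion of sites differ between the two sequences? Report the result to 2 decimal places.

0.19

The sequences differ at 5 of 26 positions (sites 4, 15, 16, 19, 23).
p = 5/26 = 0.192307… ≈ 0.19 (to 2 d.p.).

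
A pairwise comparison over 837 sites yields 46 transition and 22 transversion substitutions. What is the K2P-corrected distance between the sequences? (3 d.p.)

0.087

P = 46/837 ≈ 0.054958 and Q = 22/837 ≈ 0.026284.
Under the Kimura two-parameter model, d = −½ ln(1 − 2P − Q) − ¼ ln(1 − 2Q).
1 − 2P − Q = 0.8638, giving −½ ln(0.8638) = 0.073207.
1 − 2Q = 0.947432, giving −¼ ln(0.947432) = 0.013500.
d = 0.073207 + 0.013500 = 0.086707.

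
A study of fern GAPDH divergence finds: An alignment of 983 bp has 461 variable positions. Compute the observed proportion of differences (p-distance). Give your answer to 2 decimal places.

p = 461/983 = 0.468972… ≈ 0.47 (to 2 d.p.).

0.47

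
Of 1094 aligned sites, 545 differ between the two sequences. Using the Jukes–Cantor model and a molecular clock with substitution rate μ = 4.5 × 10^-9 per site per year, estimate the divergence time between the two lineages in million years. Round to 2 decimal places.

90.94

p = 545/1094 ≈ 0.498172.
d = −(3/4) ln(1 − 4p/3) = −0.75 ln(1 − 0.664229) = −0.75 ln(0.335771)
  = −0.75 × (-1.091326) = 0.818495 substitutions/site.
Under a molecular clock d = 2μt, so t = d/(2μ) = 0.818495 / (2 × 4.5 × 10^-9) = 90.94 million years.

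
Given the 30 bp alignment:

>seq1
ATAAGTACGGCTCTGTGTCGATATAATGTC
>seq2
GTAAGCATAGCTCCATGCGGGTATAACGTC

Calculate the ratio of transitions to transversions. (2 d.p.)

Transitions are A↔G and C↔T; transversions are all other mismatches.
Transitions: 9. Transversions: 1.
R = 9/1 = 9.00.

9.00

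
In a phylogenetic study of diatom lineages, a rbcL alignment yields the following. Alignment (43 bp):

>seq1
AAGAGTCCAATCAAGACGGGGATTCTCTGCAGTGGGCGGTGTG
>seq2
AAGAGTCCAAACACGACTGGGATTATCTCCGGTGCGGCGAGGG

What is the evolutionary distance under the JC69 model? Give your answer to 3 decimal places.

The sequences differ at 11 of 43 sites, so p = 11/43 ≈ 0.255814.
d = −(3/4) ln(1 − 4p/3) = −0.75 ln(1 − 0.341085) = −0.75 ln(0.658915)
  = −0.75 × (-0.417161) = 0.312871 substitutions/site.

0.313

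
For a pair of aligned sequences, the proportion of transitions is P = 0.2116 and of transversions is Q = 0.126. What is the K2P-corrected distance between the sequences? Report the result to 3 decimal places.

Under the Kimura two-parameter model, d = −½ ln(1 − 2P − Q) − ¼ ln(1 − 2Q).
1 − 2P − Q = 0.4508, giving −½ ln(0.4508) = 0.398366.
1 − 2Q = 0.748, giving −¼ ln(0.748) = 0.072588.
d = 0.398366 + 0.072588 = 0.470954.

0.471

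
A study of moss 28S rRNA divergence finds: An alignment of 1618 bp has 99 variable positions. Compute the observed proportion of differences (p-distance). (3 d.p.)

p = 99/1618 = 0.061186… ≈ 0.061 (to 3 d.p.).

0.061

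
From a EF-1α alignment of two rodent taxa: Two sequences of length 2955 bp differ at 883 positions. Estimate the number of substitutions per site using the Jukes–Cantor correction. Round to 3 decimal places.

p = 883/2955 ≈ 0.298816.
d = −(3/4) ln(1 − 4p/3) = −0.75 ln(1 − 0.398421) = −0.75 ln(0.601579)
  = −0.75 × (-0.508197) = 0.381148 substitutions/site.

0.381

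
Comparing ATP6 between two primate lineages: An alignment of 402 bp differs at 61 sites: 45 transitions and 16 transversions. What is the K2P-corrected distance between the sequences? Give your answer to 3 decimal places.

P = 45/402 ≈ 0.11194 and Q = 16/402 ≈ 0.039801.
Under the Kimura two-parameter model, d = −½ ln(1 − 2P − Q) − ¼ ln(1 − 2Q).
1 − 2P − Q = 0.736319, giving −½ ln(0.736319) = 0.153046.
1 − 2Q = 0.920398, giving −¼ ln(0.920398) = 0.020737.
d = 0.153046 + 0.020737 = 0.173783.

0.174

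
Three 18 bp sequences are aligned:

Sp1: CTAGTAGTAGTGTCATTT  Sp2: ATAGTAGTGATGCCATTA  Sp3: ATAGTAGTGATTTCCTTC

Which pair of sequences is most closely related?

Sp2 and Sp3

Sp1–Sp2: 5/18 differ, p = 0.278, d = 0.347.
Sp1–Sp3: 6/18 differ, p = 0.333, d = 0.441.
Sp2–Sp3: 4/18 differ, p = 0.222, d = 0.264.
The smallest distance is between Sp2 and Sp3.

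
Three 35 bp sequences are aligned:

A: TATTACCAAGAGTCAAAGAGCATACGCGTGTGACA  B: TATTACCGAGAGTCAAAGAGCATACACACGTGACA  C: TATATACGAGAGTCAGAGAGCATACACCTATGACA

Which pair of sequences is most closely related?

A and B

A–B: 4/35 differ, p = 0.114, d = 0.124.
A–C: 8/35 differ, p = 0.229, d = 0.273.
B–C: 7/35 differ, p = 0.200, d = 0.233.
The smallest distance is between A and B.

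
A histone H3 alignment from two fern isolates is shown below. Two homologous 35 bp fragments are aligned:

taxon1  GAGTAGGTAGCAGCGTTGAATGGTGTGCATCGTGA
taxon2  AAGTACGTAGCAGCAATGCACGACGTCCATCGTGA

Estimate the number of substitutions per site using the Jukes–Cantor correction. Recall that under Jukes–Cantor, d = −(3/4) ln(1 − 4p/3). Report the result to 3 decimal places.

The sequences differ at 9 of 35 sites (1, 6, 15, 16, 19, 21, 23, 24, 27), so p = 9/35 ≈ 0.257143.
d = −(3/4) ln(1 − 4p/3) = −0.75 ln(1 − 0.342857) = −0.75 ln(0.657143)
  = −0.75 × (-0.419854) = 0.314891 substitutions/site.

0.315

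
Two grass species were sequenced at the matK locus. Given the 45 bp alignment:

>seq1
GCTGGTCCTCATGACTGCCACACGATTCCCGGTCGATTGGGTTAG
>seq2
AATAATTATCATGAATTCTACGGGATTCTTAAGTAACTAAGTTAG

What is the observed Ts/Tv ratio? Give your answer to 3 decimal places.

2.500

Transitions are A↔G and C↔T; transversions are all other mismatches.
Transitions: 15. Transversions: 6.
R = 15/6 = 2.500.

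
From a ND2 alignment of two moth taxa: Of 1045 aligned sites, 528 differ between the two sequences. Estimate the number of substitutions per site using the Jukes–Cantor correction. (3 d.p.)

p = 528/1045 ≈ 0.505263.
d = −(3/4) ln(1 − 4p/3) = −0.75 ln(1 − 0.673684) = −0.75 ln(0.326316)
  = −0.75 × (-1.119889) = 0.839917 substitutions/site.

0.840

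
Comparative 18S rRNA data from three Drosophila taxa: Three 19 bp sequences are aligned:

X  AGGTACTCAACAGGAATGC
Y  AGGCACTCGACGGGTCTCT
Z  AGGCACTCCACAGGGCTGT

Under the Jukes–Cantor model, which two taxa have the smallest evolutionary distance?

Y and Z

X–Y: 7/19 differ, p = 0.368, d = 0.507.
X–Z: 5/19 differ, p = 0.263, d = 0.324.
Y–Z: 4/19 differ, p = 0.211, d = 0.247.
The smallest distance is between Y and Z.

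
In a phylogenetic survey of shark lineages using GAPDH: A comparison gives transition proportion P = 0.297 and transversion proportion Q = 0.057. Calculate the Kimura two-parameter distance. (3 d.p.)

Under the Kimura two-parameter model, d = −½ ln(1 − 2P − Q) − ¼ ln(1 − 2Q).
1 − 2P − Q = 0.349, giving −½ ln(0.349) = 0.526342.
1 − 2Q = 0.886, giving −¼ ln(0.886) = 0.030260.
d = 0.526342 + 0.030260 = 0.556602.

0.557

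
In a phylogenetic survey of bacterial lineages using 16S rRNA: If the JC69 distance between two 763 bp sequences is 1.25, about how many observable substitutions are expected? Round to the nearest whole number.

Invert JC69: p = (3/4)(1 − e^(−4d/3)) = 0.75 × (1 − e^(-1.666667)) = 0.75 × (1 − 0.188876) = 0.608343.
Expected differing sites = pL ≈ 0.608343 × 763 = 464.165709 ≈ 464.

464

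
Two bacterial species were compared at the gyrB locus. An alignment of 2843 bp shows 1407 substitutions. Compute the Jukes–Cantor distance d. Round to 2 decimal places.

p = 1407/2843 ≈ 0.4949.
d = −(3/4) ln(1 − 4p/3) = −0.75 ln(1 − 0.659867) = −0.75 ln(0.340133)
  = −0.75 × (-1.078419) = 0.808814 substitutions/site.

0.81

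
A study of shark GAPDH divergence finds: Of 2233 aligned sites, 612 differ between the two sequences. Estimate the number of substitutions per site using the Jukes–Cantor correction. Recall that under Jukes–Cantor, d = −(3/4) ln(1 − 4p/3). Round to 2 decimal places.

p = 612/2233 ≈ 0.274071.
d = −(3/4) ln(1 − 4p/3) = −0.75 ln(1 − 0.365428) = −0.75 ln(0.634572)
  = −0.75 × (-0.454805) = 0.341104 substitutions/site.

0.34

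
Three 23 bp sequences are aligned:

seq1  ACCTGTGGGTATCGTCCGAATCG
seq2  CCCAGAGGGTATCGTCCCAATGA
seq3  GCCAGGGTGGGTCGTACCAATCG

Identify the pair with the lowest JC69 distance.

seq1–seq2: 6/23 differ, p = 0.261, d = 0.321.
seq1–seq3: 8/23 differ, p = 0.348, d = 0.467.
seq2–seq3: 8/23 differ, p = 0.348, d = 0.467.
The smallest distance is between seq1 and seq2.

seq1 and seq2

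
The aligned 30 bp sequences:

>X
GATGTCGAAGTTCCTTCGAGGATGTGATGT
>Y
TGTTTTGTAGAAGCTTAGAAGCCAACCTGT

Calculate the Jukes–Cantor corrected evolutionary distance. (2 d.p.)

0.93

The sequences differ at 16 of 30 sites, so p = 16/30 ≈ 0.533333.
d = −(3/4) ln(1 − 4p/3) = −0.75 ln(1 − 0.711111) = −0.75 ln(0.288889)
  = −0.75 × (-1.241713) = 0.931285 substitutions/site.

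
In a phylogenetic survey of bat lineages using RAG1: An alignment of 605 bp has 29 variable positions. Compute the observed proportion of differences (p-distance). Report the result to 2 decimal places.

0.05

p = 29/605 = 0.047933… ≈ 0.05 (to 2 d.p.).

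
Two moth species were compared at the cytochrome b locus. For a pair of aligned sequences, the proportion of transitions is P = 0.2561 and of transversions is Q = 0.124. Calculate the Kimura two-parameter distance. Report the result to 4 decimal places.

0.5768

Under the Kimura two-parameter model, d = −½ ln(1 − 2P − Q) − ¼ ln(1 − 2Q).
1 − 2P − Q = 0.3638, giving −½ ln(0.3638) = 0.505576.
1 − 2Q = 0.752, giving −¼ ln(0.752) = 0.071255.
d = 0.505576 + 0.071255 = 0.576831.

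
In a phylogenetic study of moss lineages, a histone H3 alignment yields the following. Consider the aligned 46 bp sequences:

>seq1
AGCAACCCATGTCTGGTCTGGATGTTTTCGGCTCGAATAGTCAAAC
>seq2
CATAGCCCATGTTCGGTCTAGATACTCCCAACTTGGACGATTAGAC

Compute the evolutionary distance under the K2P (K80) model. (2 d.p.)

Of 46 sites, 19 differences are transitions and 1 are transversions, so P = 19/46 ≈ 0.413043 and Q = 1/46 ≈ 0.021739.
Under the Kimura two-parameter model, d = −½ ln(1 − 2P − Q) − ¼ ln(1 − 2Q).
1 − 2P − Q = 0.152175, giving −½ ln(0.152175) = 0.941362.
1 − 2Q = 0.956522, giving −¼ ln(0.956522) = 0.011113.
d = 0.941362 + 0.011113 = 0.952475.

0.95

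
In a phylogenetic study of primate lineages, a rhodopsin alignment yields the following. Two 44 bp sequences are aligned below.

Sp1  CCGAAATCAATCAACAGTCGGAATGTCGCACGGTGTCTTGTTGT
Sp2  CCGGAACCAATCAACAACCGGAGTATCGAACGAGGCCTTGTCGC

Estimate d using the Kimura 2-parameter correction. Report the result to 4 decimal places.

Of 44 sites, 10 differences are transitions and 2 are transversions, so P = 10/44 ≈ 0.227273 and Q = 2/44 ≈ 0.045455.
Under the Kimura two-parameter model, d = −½ ln(1 − 2P − Q) − ¼ ln(1 − 2Q).
1 − 2P − Q = 0.499999, giving −½ ln(0.499999) = 0.346575.
1 − 2Q = 0.90909, giving −¼ ln(0.90909) = 0.023828.
d = 0.346575 + 0.023828 = 0.370403.

0.3704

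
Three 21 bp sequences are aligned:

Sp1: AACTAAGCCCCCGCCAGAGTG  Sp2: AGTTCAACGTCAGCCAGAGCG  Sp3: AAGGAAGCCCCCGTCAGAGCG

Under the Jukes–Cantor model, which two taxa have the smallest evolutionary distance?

Sp1 and Sp3

Sp1–Sp2: 8/21 differ, p = 0.381, d = 0.532.
Sp1–Sp3: 4/21 differ, p = 0.190, d = 0.220.
Sp2–Sp3: 9/21 differ, p = 0.429, d = 0.635.
The smallest distance is between Sp1 and Sp3.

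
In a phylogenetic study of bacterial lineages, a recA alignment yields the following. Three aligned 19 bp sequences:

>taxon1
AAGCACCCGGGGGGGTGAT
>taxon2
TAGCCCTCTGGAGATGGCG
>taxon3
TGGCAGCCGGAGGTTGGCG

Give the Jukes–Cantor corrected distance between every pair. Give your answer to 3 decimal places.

taxon1–taxon2: 10/19 sites differ → p ≈ 0.526316, d = −0.75 ln(1 − 0.701755) = 0.907380 ≈ 0.907.
taxon1–taxon3: 9/19 sites differ → p ≈ 0.473684, d = −0.75 ln(1 − 0.631579) = 0.748897 ≈ 0.749.
taxon2–taxon3: 8/19 sites differ → p ≈ 0.421053, d = −0.75 ln(1 − 0.561404) = 0.618132 ≈ 0.618.

d(taxon1,taxon2) = 0.907, d(taxon1,taxon3) = 0.749, d(taxon2,taxon3) = 0.618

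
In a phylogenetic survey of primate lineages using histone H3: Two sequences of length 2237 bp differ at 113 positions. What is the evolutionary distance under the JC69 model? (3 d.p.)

p = 113/2237 ≈ 0.050514.
d = −(3/4) ln(1 − 4p/3) = −0.75 ln(1 − 0.067352) = −0.75 ln(0.932648)
  = −0.75 × (-0.069727) = 0.052295 substitutions/site.

0.052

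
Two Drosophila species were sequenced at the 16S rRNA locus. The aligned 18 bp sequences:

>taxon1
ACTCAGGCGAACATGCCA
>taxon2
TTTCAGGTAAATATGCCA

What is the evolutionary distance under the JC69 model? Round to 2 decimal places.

0.35

The sequences differ at 5 of 18 sites (1, 2, 8, 9, 12), so p = 5/18 ≈ 0.277778.
d = −(3/4) ln(1 − 4p/3) = −0.75 ln(1 − 0.370371) = −0.75 ln(0.629629)
  = −0.75 × (-0.462625) = 0.346969 substitutions/site.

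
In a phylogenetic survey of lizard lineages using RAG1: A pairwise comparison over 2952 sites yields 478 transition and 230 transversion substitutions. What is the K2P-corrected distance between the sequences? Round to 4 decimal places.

0.2992

P = 478/2952 ≈ 0.161924 and Q = 230/2952 ≈ 0.077913.
Under the Kimura two-parameter model, d = −½ ln(1 − 2P − Q) − ¼ ln(1 − 2Q).
1 − 2P − Q = 0.598239, giving −½ ln(0.598239) = 0.256882.
1 − 2Q = 0.844174, giving −¼ ln(0.844174) = 0.042349.
d = 0.256882 + 0.042349 = 0.299231.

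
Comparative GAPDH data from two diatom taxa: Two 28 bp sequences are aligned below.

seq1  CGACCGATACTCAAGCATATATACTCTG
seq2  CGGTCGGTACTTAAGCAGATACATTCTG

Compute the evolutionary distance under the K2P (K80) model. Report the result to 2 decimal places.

Of 28 sites, 6 differences are transitions and 1 are transversions, so P = 6/28 ≈ 0.214286 and Q = 1/28 ≈ 0.035714.
Under the Kimura two-parameter model, d = −½ ln(1 − 2P − Q) − ¼ ln(1 − 2Q).
1 − 2P − Q = 0.535714, giving −½ ln(0.535714) = 0.312077.
1 − 2Q = 0.928572, giving −¼ ln(0.928572) = 0.018527.
d = 0.312077 + 0.018527 = 0.330604.

0.33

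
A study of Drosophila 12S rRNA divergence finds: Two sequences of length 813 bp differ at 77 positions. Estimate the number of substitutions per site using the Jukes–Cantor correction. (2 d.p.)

p = 77/813 ≈ 0.094711.
d = −(3/4) ln(1 − 4p/3) = −0.75 ln(1 − 0.126281) = −0.75 ln(0.873719)
  = −0.75 × (-0.134996) = 0.101247 substitutions/site.

0.10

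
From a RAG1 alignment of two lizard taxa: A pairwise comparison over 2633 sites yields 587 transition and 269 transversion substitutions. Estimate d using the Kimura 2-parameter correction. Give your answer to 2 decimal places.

P = 587/2633 ≈ 0.22294 and Q = 269/2633 ≈ 0.102165.
Under the Kimura two-parameter model, d = −½ ln(1 − 2P − Q) − ¼ ln(1 − 2Q).
1 − 2P − Q = 0.451955, giving −½ ln(0.451955) = 0.397086.
1 − 2Q = 0.79567, giving −¼ ln(0.79567) = 0.057143.
d = 0.397086 + 0.057143 = 0.454229.

0.45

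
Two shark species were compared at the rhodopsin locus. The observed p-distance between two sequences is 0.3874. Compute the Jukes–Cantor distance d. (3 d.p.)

d = −(3/4) ln(1 − 4p/3) = −0.75 ln(1 − 0.516533) = −0.75 ln(0.483467)
  = −0.75 × (-0.726772) = 0.545079 substitutions/site.

0.545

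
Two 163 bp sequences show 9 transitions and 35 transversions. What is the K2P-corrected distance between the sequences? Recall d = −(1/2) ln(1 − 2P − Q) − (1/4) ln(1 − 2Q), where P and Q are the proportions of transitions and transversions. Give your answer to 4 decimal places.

P = 9/163 ≈ 0.055215 and Q = 35/163 ≈ 0.214724.
Under the Kimura two-parameter model, d = −½ ln(1 − 2P − Q) − ¼ ln(1 − 2Q).
1 − 2P − Q = 0.674846, giving −½ ln(0.674846) = 0.196635.
1 − 2Q = 0.570552, giving −¼ ln(0.570552) = 0.140288.
d = 0.196635 + 0.140288 = 0.336923.

0.3369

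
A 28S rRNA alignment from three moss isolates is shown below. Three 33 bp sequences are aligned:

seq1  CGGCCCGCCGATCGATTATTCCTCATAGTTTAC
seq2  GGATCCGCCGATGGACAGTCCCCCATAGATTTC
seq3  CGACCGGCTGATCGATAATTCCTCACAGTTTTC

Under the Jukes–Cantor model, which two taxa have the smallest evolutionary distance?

seq1 and seq3

seq1–seq2: 11/33 differ, p = 0.333, d = 0.441.
seq1–seq3: 6/33 differ, p = 0.182, d = 0.208.
seq2–seq3: 11/33 differ, p = 0.333, d = 0.441.
The smallest distance is between seq1 and seq3.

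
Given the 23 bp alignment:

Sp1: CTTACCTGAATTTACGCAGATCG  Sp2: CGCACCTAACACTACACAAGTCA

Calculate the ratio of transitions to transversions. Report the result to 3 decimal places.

Transitions are A↔G and C↔T; transversions are all other mismatches.
Transitions: 7. Transversions: 3.
R = 7/3 = 2.333333… ≈ 2.333 (to 3 d.p.).

2.333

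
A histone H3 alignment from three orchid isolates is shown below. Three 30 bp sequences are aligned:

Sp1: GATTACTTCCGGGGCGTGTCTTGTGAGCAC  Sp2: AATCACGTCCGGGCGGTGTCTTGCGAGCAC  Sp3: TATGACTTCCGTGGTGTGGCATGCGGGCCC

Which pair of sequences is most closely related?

Sp1 and Sp2

Sp1–Sp2: 6/30 differ, p = 0.200, d = 0.233.
Sp1–Sp3: 9/30 differ, p = 0.300, d = 0.383.
Sp2–Sp3: 10/30 differ, p = 0.333, d = 0.441.
The smallest distance is between Sp1 and Sp2.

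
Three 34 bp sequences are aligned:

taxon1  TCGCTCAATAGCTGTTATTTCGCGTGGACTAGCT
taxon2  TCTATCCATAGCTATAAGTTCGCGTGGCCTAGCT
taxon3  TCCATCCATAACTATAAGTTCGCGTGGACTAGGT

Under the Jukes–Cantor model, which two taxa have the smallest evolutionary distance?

taxon2 and taxon3

taxon1–taxon2: 7/34 differ, p = 0.206, d = 0.241.
taxon1–taxon3: 8/34 differ, p = 0.235, d = 0.282.
taxon2–taxon3: 4/34 differ, p = 0.118, d = 0.128.
The smallest distance is between taxon2 and taxon3.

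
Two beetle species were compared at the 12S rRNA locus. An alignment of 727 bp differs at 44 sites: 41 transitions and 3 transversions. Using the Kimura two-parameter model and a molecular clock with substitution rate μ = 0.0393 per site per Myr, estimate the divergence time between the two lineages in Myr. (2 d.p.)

0.82

P = 41/727 ≈ 0.056396 and Q = 3/727 ≈ 0.004127.
Under the Kimura two-parameter model, d = −½ ln(1 − 2P − Q) − ¼ ln(1 − 2Q).
1 − 2P − Q = 0.883081, giving −½ ln(0.883081) = 0.062169.
1 − 2Q = 0.991746, giving −¼ ln(0.991746) = 0.002072.
d = 0.062169 + 0.002072 = 0.064241.
Under a molecular clock d = 2μt, so t = d/(2μ) = 0.064241 / (2 × 0.0393) = 0.82 Myr.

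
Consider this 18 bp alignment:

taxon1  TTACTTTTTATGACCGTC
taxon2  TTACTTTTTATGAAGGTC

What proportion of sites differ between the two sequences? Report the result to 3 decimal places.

The sequences differ at 2 of 18 positions (sites 14, 15).
p = 2/18 = 0.111111… ≈ 0.111 (to 3 d.p.).

0.111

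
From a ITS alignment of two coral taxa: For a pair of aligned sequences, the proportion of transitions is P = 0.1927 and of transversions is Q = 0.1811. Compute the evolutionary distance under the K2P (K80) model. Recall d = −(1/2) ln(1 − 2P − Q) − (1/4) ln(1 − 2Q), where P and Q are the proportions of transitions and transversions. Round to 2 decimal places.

Under the Kimura two-parameter model, d = −½ ln(1 − 2P − Q) − ¼ ln(1 − 2Q).
1 − 2P − Q = 0.4335, giving −½ ln(0.4335) = 0.417932.
1 − 2Q = 0.6378, giving −¼ ln(0.6378) = 0.112433.
d = 0.417932 + 0.112433 = 0.530365.

0.53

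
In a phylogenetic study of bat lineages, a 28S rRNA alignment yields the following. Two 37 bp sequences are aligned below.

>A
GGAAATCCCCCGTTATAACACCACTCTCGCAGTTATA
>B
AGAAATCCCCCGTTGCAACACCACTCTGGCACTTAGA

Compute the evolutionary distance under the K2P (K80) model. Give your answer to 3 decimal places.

Of 37 sites, 3 differences are transitions and 3 are transversions, so P = 3/37 ≈ 0.081081 and Q = 3/37 ≈ 0.081081.
Under the Kimura two-parameter model, d = −½ ln(1 − 2P − Q) − ¼ ln(1 − 2Q).
1 − 2P − Q = 0.756757, giving −½ ln(0.756757) = 0.139357.
1 − 2Q = 0.837838, giving −¼ ln(0.837838) = 0.044233.
d = 0.139357 + 0.044233 = 0.183590.

0.184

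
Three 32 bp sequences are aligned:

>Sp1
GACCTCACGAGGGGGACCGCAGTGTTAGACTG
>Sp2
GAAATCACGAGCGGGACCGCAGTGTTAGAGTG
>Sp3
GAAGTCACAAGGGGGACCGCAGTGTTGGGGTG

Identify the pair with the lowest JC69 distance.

Sp1–Sp2: 4/32 differ, p = 0.125, d = 0.137.
Sp1–Sp3: 6/32 differ, p = 0.188, d = 0.216.
Sp2–Sp3: 5/32 differ, p = 0.156, d = 0.175.
The smallest distance is between Sp1 and Sp2.

Sp1 and Sp2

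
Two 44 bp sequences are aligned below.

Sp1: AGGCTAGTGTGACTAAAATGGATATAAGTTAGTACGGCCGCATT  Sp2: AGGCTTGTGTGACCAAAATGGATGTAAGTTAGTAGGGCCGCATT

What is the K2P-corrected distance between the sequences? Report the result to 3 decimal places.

Of 44 sites, 2 differences are transitions and 2 are transversions, so P = 2/44 ≈ 0.045455 and Q = 2/44 ≈ 0.045455.
Under the Kimura two-parameter model, d = −½ ln(1 − 2P − Q) − ¼ ln(1 − 2Q).
1 − 2P − Q = 0.863635, giving −½ ln(0.863635) = 0.073303.
1 − 2Q = 0.90909, giving −¼ ln(0.90909) = 0.023828.
d = 0.073303 + 0.023828 = 0.097131.

0.097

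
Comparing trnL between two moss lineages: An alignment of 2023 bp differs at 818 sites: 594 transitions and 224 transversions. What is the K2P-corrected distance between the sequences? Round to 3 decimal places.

0.661

P = 594/2023 ≈ 0.293623 and Q = 224/2023 ≈ 0.110727.
Under the Kimura two-parameter model, d = −½ ln(1 − 2P − Q) − ¼ ln(1 − 2Q).
1 − 2P − Q = 0.302027, giving −½ ln(0.302027) = 0.598619.
1 − 2Q = 0.778546, giving −¼ ln(0.778546) = 0.062582.
d = 0.598619 + 0.062582 = 0.661201.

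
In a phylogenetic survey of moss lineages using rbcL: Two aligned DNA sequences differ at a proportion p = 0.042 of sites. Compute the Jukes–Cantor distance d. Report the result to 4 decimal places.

0.0432

d = −(3/4) ln(1 − 4p/3) = −0.75 ln(1 − 0.056) = −0.75 ln(0.944)
  = −0.75 × (-0.057629) = 0.043222 substitutions/site.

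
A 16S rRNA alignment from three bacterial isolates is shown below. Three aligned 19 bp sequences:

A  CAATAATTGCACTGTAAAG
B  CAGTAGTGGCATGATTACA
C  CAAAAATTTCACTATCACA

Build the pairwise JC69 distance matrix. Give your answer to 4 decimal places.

d(A,B) = 0.7489, d(A,C) = 0.4099, d(B,C) = 0.6181

A–B: 9/19 sites differ → p ≈ 0.473684, d = −0.75 ln(1 − 0.631579) = 0.748897 ≈ 0.7489.
A–C: 6/19 sites differ → p ≈ 0.315789, d = −0.75 ln(1 − 0.421052) = 0.409907 ≈ 0.4099.
B–C: 8/19 sites differ → p ≈ 0.421053, d = −0.75 ln(1 − 0.561404) = 0.618132 ≈ 0.6181.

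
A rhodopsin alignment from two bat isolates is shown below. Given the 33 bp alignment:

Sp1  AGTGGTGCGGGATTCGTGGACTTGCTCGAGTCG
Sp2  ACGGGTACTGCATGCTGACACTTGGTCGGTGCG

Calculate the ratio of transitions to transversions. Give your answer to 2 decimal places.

0.27

Transitions are A↔G and C↔T; transversions are all other mismatches.
Transitions: 3. Transversions: 11.
R = 3/11 = 0.272727… ≈ 0.27 (to 2 d.p.).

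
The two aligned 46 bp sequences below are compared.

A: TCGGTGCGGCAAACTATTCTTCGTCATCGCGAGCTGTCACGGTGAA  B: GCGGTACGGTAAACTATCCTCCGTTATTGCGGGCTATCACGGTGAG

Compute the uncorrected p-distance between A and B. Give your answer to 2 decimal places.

0.22

The sequences differ at 10 of 46 positions (sites 1, 6, 10, 18, 21, 25, 28, 32, 36, 46).
p = 10/46 = 0.217391… ≈ 0.22 (to 2 d.p.).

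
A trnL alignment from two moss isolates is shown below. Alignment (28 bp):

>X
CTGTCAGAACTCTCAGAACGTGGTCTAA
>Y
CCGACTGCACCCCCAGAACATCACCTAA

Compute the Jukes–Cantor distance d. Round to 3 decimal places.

The sequences differ at 10 of 28 sites (2, 4, 6, 8, 11, 13, 20, 22, 23, 24), so p = 10/28 ≈ 0.357143.
d = −(3/4) ln(1 − 4p/3) = −0.75 ln(1 − 0.476191) = −0.75 ln(0.523809)
  = −0.75 × (-0.646628) = 0.484971 substitutions/site.

0.485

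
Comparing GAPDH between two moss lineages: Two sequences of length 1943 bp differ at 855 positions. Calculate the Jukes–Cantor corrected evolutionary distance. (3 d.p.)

0.663

p = 855/1943 ≈ 0.440041.
d = −(3/4) ln(1 − 4p/3) = −0.75 ln(1 − 0.586721) = −0.75 ln(0.413279)
  = −0.75 × (-0.883632) = 0.662724 substitutions/site.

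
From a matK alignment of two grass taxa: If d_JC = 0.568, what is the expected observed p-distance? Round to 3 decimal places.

0.398

p = (3/4)(1 − e^(−4d/3)) = 0.75 × (1 − e^(-0.757333)) = 0.75 × (1 − 0.468915) = 0.398314.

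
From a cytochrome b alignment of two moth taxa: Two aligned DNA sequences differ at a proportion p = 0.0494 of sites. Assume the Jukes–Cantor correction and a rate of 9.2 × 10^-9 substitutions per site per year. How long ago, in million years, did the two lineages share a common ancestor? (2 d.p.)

2.78

d = −(3/4) ln(1 − 4p/3) = −0.75 ln(1 − 0.065867) = −0.75 ln(0.934133)
  = −0.75 × (-0.068136) = 0.051102 substitutions/site.
Under a molecular clock d = 2μt, so t = d/(2μ) = 0.051102 / (2 × 9.2 × 10^-9) = 2.78 million years.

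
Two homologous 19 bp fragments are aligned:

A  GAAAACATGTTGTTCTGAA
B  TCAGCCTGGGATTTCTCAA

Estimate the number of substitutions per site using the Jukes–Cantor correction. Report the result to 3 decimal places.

The sequences differ at 10 of 19 sites (1, 2, 4, 5, 7, 8, 10, 11, 12, 17), so p = 10/19 ≈ 0.526316.
d = −(3/4) ln(1 − 4p/3) = −0.75 ln(1 − 0.701755) = −0.75 ln(0.298245)
  = −0.75 × (-1.209840) = 0.907380 substitutions/site.

0.907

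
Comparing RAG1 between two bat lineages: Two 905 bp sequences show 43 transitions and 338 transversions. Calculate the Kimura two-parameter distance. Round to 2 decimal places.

0.66

P = 43/905 ≈ 0.047514 and Q = 338/905 ≈ 0.373481.
Under the Kimura two-parameter model, d = −½ ln(1 − 2P − Q) − ¼ ln(1 − 2Q).
1 − 2P − Q = 0.531491, giving −½ ln(0.531491) = 0.316035.
1 − 2Q = 0.253038, giving −¼ ln(0.253038) = 0.343554.
d = 0.316035 + 0.343554 = 0.659589.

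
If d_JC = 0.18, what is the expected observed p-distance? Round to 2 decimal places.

p = (3/4)(1 − e^(−4d/3)) = 0.75 × (1 − e^(-0.24)) = 0.75 × (1 − 0.786628) = 0.160029.

0.16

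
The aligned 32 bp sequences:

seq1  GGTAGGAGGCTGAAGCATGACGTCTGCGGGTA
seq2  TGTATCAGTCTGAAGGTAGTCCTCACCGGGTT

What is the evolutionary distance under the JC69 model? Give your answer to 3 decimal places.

The sequences differ at 12 of 32 sites, so p = 12/32 = 0.375.
d = −(3/4) ln(1 − 4p/3) = −0.75 ln(1 − 0.5) = −0.75 ln(0.5)
  = −0.75 × (-0.693147) = 0.519860 substitutions/site.

0.520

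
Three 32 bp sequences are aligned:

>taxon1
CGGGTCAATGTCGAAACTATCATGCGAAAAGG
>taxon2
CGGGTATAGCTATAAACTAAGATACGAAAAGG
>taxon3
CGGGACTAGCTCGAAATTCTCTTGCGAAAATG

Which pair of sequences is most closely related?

taxon1 and taxon3

taxon1–taxon2: 9/32 differ, p = 0.281, d = 0.353.
taxon1–taxon3: 8/32 differ, p = 0.250, d = 0.304.
taxon2–taxon3: 11/32 differ, p = 0.344, d = 0.460.
The smallest distance is between taxon1 and taxon3.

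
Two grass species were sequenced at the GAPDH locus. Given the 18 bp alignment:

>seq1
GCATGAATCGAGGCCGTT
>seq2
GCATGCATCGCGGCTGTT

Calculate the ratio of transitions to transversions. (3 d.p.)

Transitions are A↔G and C↔T; transversions are all other mismatches.
Transitions: 1. Transversions: 2.
R = 1/2 = 0.500.

0.500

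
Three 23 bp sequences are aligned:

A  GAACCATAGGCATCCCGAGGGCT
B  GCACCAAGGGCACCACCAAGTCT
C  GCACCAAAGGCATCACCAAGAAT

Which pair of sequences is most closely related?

A–B: 8/23 differ, p = 0.348, d = 0.467.
A–C: 7/23 differ, p = 0.304, d = 0.390.
B–C: 4/23 differ, p = 0.174, d = 0.198.
The smallest distance is between B and C.

B and C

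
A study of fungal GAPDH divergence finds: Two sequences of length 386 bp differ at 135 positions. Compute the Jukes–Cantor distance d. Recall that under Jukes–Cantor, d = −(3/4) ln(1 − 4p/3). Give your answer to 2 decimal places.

0.47

p = 135/386 ≈ 0.349741.
d = −(3/4) ln(1 − 4p/3) = −0.75 ln(1 − 0.466321) = −0.75 ln(0.533679)
  = −0.75 × (-0.627961) = 0.470971 substitutions/site.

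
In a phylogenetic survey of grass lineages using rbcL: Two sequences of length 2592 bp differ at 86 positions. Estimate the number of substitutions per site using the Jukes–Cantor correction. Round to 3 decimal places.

0.034

p = 86/2592 ≈ 0.033179.
d = −(3/4) ln(1 − 4p/3) = −0.75 ln(1 − 0.044239) = −0.75 ln(0.955761)
  = −0.75 × (-0.045247) = 0.033935 substitutions/site.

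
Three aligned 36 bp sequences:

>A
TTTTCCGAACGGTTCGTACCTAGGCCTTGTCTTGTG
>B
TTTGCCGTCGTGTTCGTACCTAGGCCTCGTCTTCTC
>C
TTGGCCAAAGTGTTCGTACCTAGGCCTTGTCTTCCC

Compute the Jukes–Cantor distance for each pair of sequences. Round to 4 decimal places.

d(A,B) = 0.2635, d(A,C) = 0.2635, d(B,C) = 0.1885

A–B: 8/36 sites differ → p ≈ 0.222222, d = −0.75 ln(1 − 0.296296) = 0.263548 ≈ 0.2635.
A–C: 8/36 sites differ → p ≈ 0.222222, d = −0.75 ln(1 − 0.296296) = 0.263548 ≈ 0.2635.
B–C: 6/36 sites differ → p ≈ 0.166667, d = −0.75 ln(1 − 0.222223) = 0.188487 ≈ 0.1885.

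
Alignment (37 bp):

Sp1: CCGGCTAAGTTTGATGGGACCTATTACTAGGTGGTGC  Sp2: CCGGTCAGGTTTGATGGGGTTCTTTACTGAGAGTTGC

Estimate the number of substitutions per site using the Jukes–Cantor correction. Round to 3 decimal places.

0.425

The sequences differ at 12 of 37 sites, so p = 12/37 ≈ 0.324324.
d = −(3/4) ln(1 − 4p/3) = −0.75 ln(1 − 0.432432) = −0.75 ln(0.567568)
  = −0.75 × (-0.566395) = 0.424796 substitutions/site.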